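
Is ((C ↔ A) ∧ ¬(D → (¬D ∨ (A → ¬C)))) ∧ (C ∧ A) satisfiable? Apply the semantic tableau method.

Initial set: {(((C ↔ A) ∧ ¬(D → (¬D ∨ (A → ¬C)))) ∧ (C ∧ A))}.
(((C ↔ A) ∧ ¬(D → (¬D ∨ (A → ¬C)))) ∧ (C ∧ A)): α-rule — add ((C ↔ A) ∧ ¬(D → (¬D ∨ (A → ¬C)))), (C ∧ A).
((C ↔ A) ∧ ¬(D → (¬D ∨ (A → ¬C)))): α-rule — add (C ↔ A), ¬(D → (¬D ∨ (A → ¬C))).
(C ∧ A): α-rule — add C, A.
¬(D → (¬D ∨ (A → ¬C))): α-rule — add D, ¬(¬D ∨ (A → ¬C)).
¬(¬D ∨ (A → ¬C)): α-rule — add ¬¬D, ¬(A → ¬C).
¬(A → ¬C): α-rule — add A, ¬¬C.
(C ↔ A): β-rule — branch into C, A  //  ¬C, ¬A.
  branch 1 (add C, A):
    ○ open, literals {A=T, C=T, D=T}.
  branch 2 (add ¬C, ¬A):
    × closes — contains both C and ¬C.
1 branch closed, 1 open.
An open branch gives a satisfying assignment: A=T, C=T, D=T.

Satisfiable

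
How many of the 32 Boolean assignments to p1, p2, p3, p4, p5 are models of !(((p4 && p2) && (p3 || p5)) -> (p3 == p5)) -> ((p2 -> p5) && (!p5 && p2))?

28

Initial set: {(!(((p4 && p2) && (p3 || p5)) -> (p3 == p5)) -> ((p2 -> p5) && (!p5 && p2)))}.
(!(((p4 && p2) && (p3 || p5)) -> (p3 == p5)) -> ((p2 -> p5) && (!p5 && p2))): β-rule — branch into !!(((p4 && p2) && (p3 || p5)) -> (p3 == p5))  //  ((p2 -> p5) && (!p5 && p2)).
  branch 1 (add !!(((p4 && p2) && (p3 || p5)) -> (p3 == p5))):
    !!(((p4 && p2) && (p3 || p5)) -> (p3 == p5)): β-rule — branch into !((p4 && p2) && (p3 || p5))  //  (p3 == p5).
      branch 1.1 (add !((p4 && p2) && (p3 || p5))):
        !((p4 && p2) && (p3 || p5)): β-rule — branch into !(p4 && p2)  //  !(p3 || p5).
          branch 1.1.1 (add !(p4 && p2)):
            !(p4 && p2): β-rule — branch into !p4  //  !p2.
              branch 1.1.1.1 (add !p4):
                ○ open, literals {p4=0}.
              branch 1.1.1.2 (add !p2):
                ○ open, literals {p2=0}.
          branch 1.1.2 (add !(p3 || p5)):
            !(p3 || p5): α-rule — add !p3, !p5.
            ○ open, literals {p3=0, p5=0}.
      branch 1.2 (add (p3 == p5)):
        (p3 == p5): β-rule — branch into p3, p5  //  !p3, !p5.
          branch 1.2.1 (add p3, p5):
            ○ open, literals {p3=1, p5=1}.
          branch 1.2.2 (add !p3, !p5):
            ○ open, literals {p3=0, p5=0}.
  branch 2 (add ((p2 -> p5) && (!p5 && p2))):
    ((p2 -> p5) && (!p5 && p2)): α-rule — add (p2 -> p5), (!p5 && p2).
    (!p5 && p2): α-rule — add !p5, p2.
    (p2 -> p5): β-rule — branch into !p2  //  p5.
      branch 2.1 (add !p2):
        × closes — contains both p2 and !p2.
      branch 2.2 (add p5):
        × closes — contains both p5 and !p5.
2 branches closed, 5 open.
Each open branch fixes some atoms; the unmentioned ones are free. Counting distinct full assignments: branch {p4=0} (p1, p2, p3, p5) contributes 16 new; branch {p2=0} (p1, p3, p4, p5) contributes 8 new; branch {p3=0, p5=0} (p1, p2, p4) contributes 2 new; branch {p3=1, p5=1} (p1, p2, p4) contributes 2 new; branch {p3=0, p5=0} (p1, p2, p4) contributes 0 new. Total: 28.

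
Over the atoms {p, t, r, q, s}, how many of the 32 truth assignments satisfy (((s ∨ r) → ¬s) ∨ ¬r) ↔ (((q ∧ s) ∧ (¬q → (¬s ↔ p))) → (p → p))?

24

Initial set: {T ((((s ∨ r) → ¬s) ∨ ¬r) ↔ (((q ∧ s) ∧ (¬q → (¬s ↔ p))) → (p → p)))}.
T ((((s ∨ r) → ¬s) ∨ ¬r) ↔ (((q ∧ s) ∧ (¬q → (¬s ↔ p))) → (p → p))): β-rule — branch into T (((s ∨ r) → ¬s) ∨ ¬r), T (((q ∧ s) ∧ (¬q → (¬s ↔ p))) → (p → p))  //  F (((s ∨ r) → ¬s) ∨ ¬r), F (((q ∧ s) ∧ (¬q → (¬s ↔ p))) → (p → p)).
  branch 1 (add T (((s ∨ r) → ¬s) ∨ ¬r), T (((q ∧ s) ∧ (¬q → (¬s ↔ p))) → (p → p))):
    T (((s ∨ r) → ¬s) ∨ ¬r): β-rule — branch into T ((s ∨ r) → ¬s)  //  T ¬r.
      branch 1.1 (add T ((s ∨ r) → ¬s)):
        T (((q ∧ s) ∧ (¬q → (¬s ↔ p))) → (p → p)): β-rule — branch into F ((q ∧ s) ∧ (¬q → (¬s ↔ p)))  //  T (p → p).
          branch 1.1.1 (add F ((q ∧ s) ∧ (¬q → (¬s ↔ p)))):
            T ((s ∨ r) → ¬s): β-rule — branch into F (s ∨ r)  //  T ¬s.
              branch 1.1.1.1 (add F (s ∨ r)):
                F (s ∨ r): α-rule — add F s, F r.
                F ((q ∧ s) ∧ (¬q → (¬s ↔ p))): β-rule — branch into F (q ∧ s)  //  F (¬q → (¬s ↔ p)).
                  branch 1.1.1.1.1 (add F (q ∧ s)):
                    F (q ∧ s): β-rule — branch into F q  //  F s.
                      branch 1.1.1.1.1.1 (add F q):
                        ○ open, literals {q=false, r=false, s=false}.
                      branch 1.1.1.1.1.2 (add F s):
                        ○ open, literals {r=false, s=false}.
                  branch 1.1.1.1.2 (add F (¬q → (¬s ↔ p))):
                    F (¬q → (¬s ↔ p)): α-rule — add T ¬q, F (¬s ↔ p).
                    F (¬s ↔ p): β-rule — branch into T ¬s, F p  //  F ¬s, T p.
                      branch 1.1.1.1.2.1 (add T ¬s, F p):
                        ○ open, literals {p=false, q=false, r=false, s=false}.
                      branch 1.1.1.1.2.2 (add F ¬s, T p):
                        × closes — contains both s and ¬s.
              branch 1.1.1.2 (add T ¬s):
                F ((q ∧ s) ∧ (¬q → (¬s ↔ p))): β-rule — branch into F (q ∧ s)  //  F (¬q → (¬s ↔ p)).
                  branch 1.1.1.2.1 (add F (q ∧ s)):
                    F (q ∧ s): β-rule — branch into F q  //  F s.
                      branch 1.1.1.2.1.1 (add F q):
                        ○ open, literals {q=false, s=false}.
                      branch 1.1.1.2.1.2 (add F s):
                        ○ open, literals {s=false}.
                  branch 1.1.1.2.2 (add F (¬q → (¬s ↔ p))):
                    F (¬q → (¬s ↔ p)): α-rule — add T ¬q, F (¬s ↔ p).
                    F (¬s ↔ p): β-rule — branch into T ¬s, F p  //  F ¬s, T p.
                      branch 1.1.1.2.2.1 (add T ¬s, F p):
                        ○ open, literals {p=false, q=false, s=false}.
                      branch 1.1.1.2.2.2 (add F ¬s, T p):
                        × closes — contains both s and ¬s.
          branch 1.1.2 (add T (p → p)):
            T ((s ∨ r) → ¬s): β-rule — branch into F (s ∨ r)  //  T ¬s.
              branch 1.1.2.1 (add F (s ∨ r)):
                F (s ∨ r): α-rule — add F s, F r.
                T (p → p): β-rule — branch into F p  //  T p.
                  branch 1.1.2.1.1 (add F p):
                    ○ open, literals {p=false, r=false, s=false}.
                  branch 1.1.2.1.2 (add T p):
                    ○ open, literals {p=true, r=false, s=false}.
              branch 1.1.2.2 (add T ¬s):
                T (p → p): β-rule — branch into F p  //  T p.
                  branch 1.1.2.2.1 (add F p):
                    ○ open, literals {p=false, s=false}.
                  branch 1.1.2.2.2 (add T p):
                    ○ open, literals {p=true, s=false}.
      branch 1.2 (add T ¬r):
        T (((q ∧ s) ∧ (¬q → (¬s ↔ p))) → (p → p)): β-rule — branch into F ((q ∧ s) ∧ (¬q → (¬s ↔ p)))  //  T (p → p).
          branch 1.2.1 (add F ((q ∧ s) ∧ (¬q → (¬s ↔ p)))):
            F ((q ∧ s) ∧ (¬q → (¬s ↔ p))): β-rule — branch into F (q ∧ s)  //  F (¬q → (¬s ↔ p)).
              branch 1.2.1.1 (add F (q ∧ s)):
                F (q ∧ s): β-rule — branch into F q  //  F s.
                  branch 1.2.1.1.1 (add F q):
                    ○ open, literals {q=false, r=false}.
                  branch 1.2.1.1.2 (add F s):
                    ○ open, literals {r=false, s=false}.
              branch 1.2.1.2 (add F (¬q → (¬s ↔ p))):
                F (¬q → (¬s ↔ p)): α-rule — add T ¬q, F (¬s ↔ p).
                F (¬s ↔ p): β-rule — branch into T ¬s, F p  //  F ¬s, T p.
                  branch 1.2.1.2.1 (add T ¬s, F p):
                    ○ open, literals {p=false, q=false, r=false, s=false}.
                  branch 1.2.1.2.2 (add F ¬s, T p):
                    ○ open, literals {p=true, q=false, r=false, s=true}.
          branch 1.2.2 (add T (p → p)):
            T (p → p): β-rule — branch into F p  //  T p.
              branch 1.2.2.1 (add F p):
                ○ open, literals {p=false, r=false}.
              branch 1.2.2.2 (add T p):
                ○ open, literals {p=true, r=false}.
  branch 2 (add F (((s ∨ r) → ¬s) ∨ ¬r), F (((q ∧ s) ∧ (¬q → (¬s ↔ p))) → (p → p))):
    F (((s ∨ r) → ¬s) ∨ ¬r): α-rule — add F ((s ∨ r) → ¬s), F ¬r.
    F (((q ∧ s) ∧ (¬q → (¬s ↔ p))) → (p → p)): α-rule — add T ((q ∧ s) ∧ (¬q → (¬s ↔ p))), F (p → p).
    F ((s ∨ r) → ¬s): α-rule — add T (s ∨ r), F ¬s.
    T ((q ∧ s) ∧ (¬q → (¬s ↔ p))): α-rule — add T (q ∧ s), T (¬q → (¬s ↔ p)).
    F (p → p): α-rule — add T p, F p.
    × closes — contains both p and ¬p.
3 branches closed, 16 open.
Each open branch fixes some atoms; the unmentioned ones are free. Counting distinct full assignments: branch {q=false, r=false, s=false} (p, t) contributes 4 new; branch {r=false, s=false} (p, t, q) contributes 4 new; branch {p=false, q=false, r=false, s=false} (t) contributes 0 new; branch {q=false, s=false} (p, t, r) contributes 4 new; branch {s=false} (p, t, r, q) contributes 4 new; branch {p=false, q=false, s=false} (t, r) contributes 0 new; branch {p=false, r=false, s=false} (t, q) contributes 0 new; branch {p=true, r=false, s=false} (t, q) contributes 0 new; branch {p=false, s=false} (t, r, q) contributes 0 new; branch {p=true, s=false} (t, r, q) contributes 0 new; branch {q=false, r=false} (p, t, s) contributes 4 new; branch {r=false, s=false} (p, t, q) contributes 0 new; branch {p=false, q=false, r=false, s=false} (t) contributes 0 new; branch {p=true, q=false, r=false, s=true} (t) contributes 0 new; branch {p=false, r=false} (t, q, s) contributes 2 new; branch {p=true, r=false} (t, q, s) contributes 2 new. Total: 24.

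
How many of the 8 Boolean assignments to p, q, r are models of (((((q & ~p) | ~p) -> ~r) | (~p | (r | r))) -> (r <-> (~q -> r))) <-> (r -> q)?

Initial set: {((((((q & ~p) | ~p) -> ~r) | (~p | (r | r))) -> (r <-> (~q -> r))) <-> (r -> q))}.
((((((q & ~p) | ~p) -> ~r) | (~p | (r | r))) -> (r <-> (~q -> r))) <-> (r -> q)): β-rule — branch into (((((q & ~p) | ~p) -> ~r) | (~p | (r | r))) -> (r <-> (~q -> r))), (r -> q)  //  ~(((((q & ~p) | ~p) -> ~r) | (~p | (r | r))) -> (r <-> (~q -> r))), ~(r -> q).
  branch 1 (add (((((q & ~p) | ~p) -> ~r) | (~p | (r | r))) -> (r <-> (~q -> r))), (r -> q)):
    (((((q & ~p) | ~p) -> ~r) | (~p | (r | r))) -> (r <-> (~q -> r))): β-rule — branch into ~((((q & ~p) | ~p) -> ~r) | (~p | (r | r)))  //  (r <-> (~q -> r)).
      branch 1.1 (add ~((((q & ~p) | ~p) -> ~r) | (~p | (r | r)))):
        ~((((q & ~p) | ~p) -> ~r) | (~p | (r | r))): α-rule — add ~(((q & ~p) | ~p) -> ~r), ~(~p | (r | r)).
        ~(((q & ~p) | ~p) -> ~r): α-rule — add ((q & ~p) | ~p), ~~r.
        ~(~p | (r | r)): α-rule — add ~~p, ~(r | r).
        ~(r | r): α-rule — add ~r, ~r.
        × closes — contains both r and ~r.
      branch 1.2 (add (r <-> (~q -> r))):
        (r -> q): β-rule — branch into ~r  //  q.
          branch 1.2.1 (add ~r):
            (r <-> (~q -> r)): β-rule — branch into r, (~q -> r)  //  ~r, ~(~q -> r).
              branch 1.2.1.1 (add r, (~q -> r)):
                × closes — contains both r and ~r.
              branch 1.2.1.2 (add ~r, ~(~q -> r)):
                ~(~q -> r): α-rule — add ~q, ~r.
                ○ open, literals {q=0, r=0}.
          branch 1.2.2 (add q):
            (r <-> (~q -> r)): β-rule — branch into r, (~q -> r)  //  ~r, ~(~q -> r).
              branch 1.2.2.1 (add r, (~q -> r)):
                (~q -> r): β-rule — branch into ~~q  //  r.
                  branch 1.2.2.1.1 (add ~~q):
                    ○ open, literals {q=1, r=1}.
                  branch 1.2.2.1.2 (add r):
                    ○ open, literals {q=1, r=1}.
              branch 1.2.2.2 (add ~r, ~(~q -> r)):
                ~(~q -> r): α-rule — add ~q, ~r.
                × closes — contains both q and ~q.
  branch 2 (add ~(((((q & ~p) | ~p) -> ~r) | (~p | (r | r))) -> (r <-> (~q -> r))), ~(r -> q)):
    ~(((((q & ~p) | ~p) -> ~r) | (~p | (r | r))) -> (r <-> (~q -> r))): α-rule — add ((((q & ~p) | ~p) -> ~r) | (~p | (r | r))), ~(r <-> (~q -> r)).
    ~(r -> q): α-rule — add r, ~q.
    ((((q & ~p) | ~p) -> ~r) | (~p | (r | r))): β-rule — branch into (((q & ~p) | ~p) -> ~r)  //  (~p | (r | r)).
      branch 2.1 (add (((q & ~p) | ~p) -> ~r)):
        ~(r <-> (~q -> r)): β-rule — branch into r, ~(~q -> r)  //  ~r, (~q -> r).
          branch 2.1.1 (add r, ~(~q -> r)):
            ~(~q -> r): α-rule — add ~q, ~r.
            × closes — contains both r and ~r.
          branch 2.1.2 (add ~r, (~q -> r)):
            × closes — contains both r and ~r.
      branch 2.2 (add (~p | (r | r))):
        ~(r <-> (~q -> r)): β-rule — branch into r, ~(~q -> r)  //  ~r, (~q -> r).
          branch 2.2.1 (add r, ~(~q -> r)):
            ~(~q -> r): α-rule — add ~q, ~r.
            × closes — contains both r and ~r.
          branch 2.2.2 (add ~r, (~q -> r)):
            × closes — contains both r and ~r.
7 branches closed, 3 open.
Each open branch fixes some atoms; the unmentioned ones are free. Counting distinct full assignments: branch {q=0, r=0} (p) contributes 2 new; branch {q=1, r=1} (p) contributes 2 new; branch {q=1, r=1} (p) contributes 0 new. Total: 4.

4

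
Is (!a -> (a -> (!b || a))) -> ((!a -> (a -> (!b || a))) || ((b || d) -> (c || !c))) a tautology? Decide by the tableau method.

Valid

Assume the negation and expand:
Initial set: {!((!a -> (a -> (!b || a))) -> ((!a -> (a -> (!b || a))) || ((b || d) -> (c || !c))))}.
!((!a -> (a -> (!b || a))) -> ((!a -> (a -> (!b || a))) || ((b || d) -> (c || !c)))): α-rule — add (!a -> (a -> (!b || a))), !((!a -> (a -> (!b || a))) || ((b || d) -> (c || !c))).
!((!a -> (a -> (!b || a))) || ((b || d) -> (c || !c))): α-rule — add !(!a -> (a -> (!b || a))), !((b || d) -> (c || !c)).
!(!a -> (a -> (!b || a))): α-rule — add !a, !(a -> (!b || a)).
!((b || d) -> (c || !c)): α-rule — add (b || d), !(c || !c).
!(a -> (!b || a)): α-rule — add a, !(!b || a).
× closes — contains both a and !a.
All 1 branch closes.
Every branch closed, so the negation is unsatisfiable and the formula is valid.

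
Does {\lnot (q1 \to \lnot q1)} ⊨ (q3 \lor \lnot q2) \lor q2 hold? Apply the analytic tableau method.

Yes

Initial set: {\lnot (q1 \to \lnot q1); \lnot ((q3 \lor \lnot q2) \lor q2)}.
\lnot (q1 \to \lnot q1): α-rule — add q1, \lnot \lnot q1.
\lnot ((q3 \lor \lnot q2) \lor q2): α-rule — add \lnot (q3 \lor \lnot q2), \lnot q2.
\lnot (q3 \lor \lnot q2): α-rule — add \lnot q3, \lnot \lnot q2.
× closes — contains both q2 and \lnot q2.
All 1 branch closes.
Every branch closed, so the premises entail the conclusion.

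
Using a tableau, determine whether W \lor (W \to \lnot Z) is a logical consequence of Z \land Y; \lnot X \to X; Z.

Initial set: {T (Z \land Y); T (\lnot X \to X); T Z; F (W \lor (W \to \lnot Z))}.
T (Z \land Y): α-rule — add T Z, T Y.
F (W \lor (W \to \lnot Z)): α-rule — add F W, F (W \to \lnot Z).
F (W \to \lnot Z): α-rule — add T W, F \lnot Z.
× closes — contains both W and \lnot W.
All 1 branch closes.
Every branch closed, so the premises entail the conclusion.

Yes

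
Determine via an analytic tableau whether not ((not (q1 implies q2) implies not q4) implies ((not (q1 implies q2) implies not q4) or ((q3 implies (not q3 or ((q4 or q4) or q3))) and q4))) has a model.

Unsatisfiable

Initial set: {not ((not (q1 implies q2) implies not q4) implies ((not (q1 implies q2) implies not q4) or ((q3 implies (not q3 or ((q4 or q4) or q3))) and q4)))}.
not ((not (q1 implies q2) implies not q4) implies ((not (q1 implies q2) implies not q4) or ((q3 implies (not q3 or ((q4 or q4) or q3))) and q4))): α-rule — add (not (q1 implies q2) implies not q4), not ((not (q1 implies q2) implies not q4) or ((q3 implies (not q3 or ((q4 or q4) or q3))) and q4)).
not ((not (q1 implies q2) implies not q4) or ((q3 implies (not q3 or ((q4 or q4) or q3))) and q4)): α-rule — add not (not (q1 implies q2) implies not q4), not ((q3 implies (not q3 or ((q4 or q4) or q3))) and q4).
not (not (q1 implies q2) implies not q4): α-rule — add not (q1 implies q2), not not q4.
not (q1 implies q2): α-rule — add q1, not q2.
(not (q1 implies q2) implies not q4): β-rule — branch into not not (q1 implies q2)  //  not q4.
  branch 1 (add not not (q1 implies q2)):
    not ((q3 implies (not q3 or ((q4 or q4) or q3))) and q4): β-rule — branch into not (q3 implies (not q3 or ((q4 or q4) or q3)))  //  not q4.
      branch 1.1 (add not (q3 implies (not q3 or ((q4 or q4) or q3)))):
        not (q3 implies (not q3 or ((q4 or q4) or q3))): α-rule — add q3, not (not q3 or ((q4 or q4) or q3)).
        not (not q3 or ((q4 or q4) or q3)): α-rule — add not not q3, not ((q4 or q4) or q3).
        not ((q4 or q4) or q3): α-rule — add not (q4 or q4), not q3.
        × closes — contains both q3 and not q3.
      branch 1.2 (add not q4):
        × closes — contains both q4 and not q4.
  branch 2 (add not q4):
    × closes — contains both q4 and not q4.
All 3 branches close.
Every branch closed; the formula is unsatisfiable.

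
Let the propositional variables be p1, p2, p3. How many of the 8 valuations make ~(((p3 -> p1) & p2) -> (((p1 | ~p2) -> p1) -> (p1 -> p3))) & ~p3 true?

1

Initial set: {T (~(((p3 -> p1) & p2) -> (((p1 | ~p2) -> p1) -> (p1 -> p3))) & ~p3)}.
T (~(((p3 -> p1) & p2) -> (((p1 | ~p2) -> p1) -> (p1 -> p3))) & ~p3): α-rule — add T ~(((p3 -> p1) & p2) -> (((p1 | ~p2) -> p1) -> (p1 -> p3))), T ~p3.
T ~(((p3 -> p1) & p2) -> (((p1 | ~p2) -> p1) -> (p1 -> p3))): α-rule — add T ((p3 -> p1) & p2), F (((p1 | ~p2) -> p1) -> (p1 -> p3)).
T ((p3 -> p1) & p2): α-rule — add T (p3 -> p1), T p2.
F (((p1 | ~p2) -> p1) -> (p1 -> p3)): α-rule — add T ((p1 | ~p2) -> p1), F (p1 -> p3).
F (p1 -> p3): α-rule — add T p1, F p3.
T (p3 -> p1): β-rule — branch into F p3  //  T p1.
  branch 1 (add F p3):
    T ((p1 | ~p2) -> p1): β-rule — branch into F (p1 | ~p2)  //  T p1.
      branch 1.1 (add F (p1 | ~p2)):
        F (p1 | ~p2): α-rule — add F p1, F ~p2.
        × closes — contains both p1 and ~p1.
      branch 1.2 (add T p1):
        ○ open, literals {p1=T, p2=T, p3=F}.
  branch 2 (add T p1):
    T ((p1 | ~p2) -> p1): β-rule — branch into F (p1 | ~p2)  //  T p1.
      branch 2.1 (add F (p1 | ~p2)):
        F (p1 | ~p2): α-rule — add F p1, F ~p2.
        × closes — contains both p1 and ~p1.
      branch 2.2 (add T p1):
        ○ open, literals {p1=T, p2=T, p3=F}.
2 branches closed, 2 open.
Each open branch fixes some atoms; the unmentioned ones are free. Counting distinct full assignments: branch {p1=T, p2=T, p3=F} (none free) contributes 1 new; branch {p1=T, p2=T, p3=F} (none free) contributes 0 new. Total: 1.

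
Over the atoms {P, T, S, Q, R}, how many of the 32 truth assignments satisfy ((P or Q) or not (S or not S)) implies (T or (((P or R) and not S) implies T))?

27

Initial set: {(((P or Q) or not (S or not S)) implies (T or (((P or R) and not S) implies T)))}.
(((P or Q) or not (S or not S)) implies (T or (((P or R) and not S) implies T))): β-rule — branch into not ((P or Q) or not (S or not S))  //  (T or (((P or R) and not S) implies T)).
  branch 1 (add not ((P or Q) or not (S or not S))):
    not ((P or Q) or not (S or not S)): α-rule — add not (P or Q), not not (S or not S).
    not (P or Q): α-rule — add not P, not Q.
    not not (S or not S): β-rule — branch into S  //  not S.
      branch 1.1 (add S):
        ○ open, literals {P=F, Q=F, S=T}.
      branch 1.2 (add not S):
        ○ open, literals {P=F, Q=F, S=F}.
  branch 2 (add (T or (((P or R) and not S) implies T))):
    (T or (((P or R) and not S) implies T)): β-rule — branch into T  //  (((P or R) and not S) implies T).
      branch 2.1 (add T):
        ○ open, literals {T=T}.
      branch 2.2 (add (((P or R) and not S) implies T)):
        (((P or R) and not S) implies T): β-rule — branch into not ((P or R) and not S)  //  T.
          branch 2.2.1 (add not ((P or R) and not S)):
            not ((P or R) and not S): β-rule — branch into not (P or R)  //  not not S.
              branch 2.2.1.1 (add not (P or R)):
                not (P or R): α-rule — add not P, not R.
                ○ open, literals {P=F, R=F}.
              branch 2.2.1.2 (add not not S):
                ○ open, literals {S=T}.
          branch 2.2.2 (add T):
            ○ open, literals {T=T}.
0 branches closed, 6 open.
Each open branch fixes some atoms; the unmentioned ones are free. Counting distinct full assignments: branch {P=F, Q=F, S=T} (T, R) contributes 4 new; branch {P=F, Q=F, S=F} (T, R) contributes 4 new; branch {T=T} (P, S, Q, R) contributes 12 new; branch {P=F, R=F} (T, S, Q) contributes 2 new; branch {S=T} (P, T, Q, R) contributes 5 new; branch {T=T} (P, S, Q, R) contributes 0 new. Total: 27.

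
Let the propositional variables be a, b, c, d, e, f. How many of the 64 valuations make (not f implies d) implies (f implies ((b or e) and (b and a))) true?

40

Initial set: {T ((not f implies d) implies (f implies ((b or e) and (b and a))))}.
T ((not f implies d) implies (f implies ((b or e) and (b and a)))): β-rule — branch into F (not f implies d)  //  T (f implies ((b or e) and (b and a))).
  branch 1 (add F (not f implies d)):
    F (not f implies d): α-rule — add T not f, F d.
    ○ open, literals {d=false, f=false}.
  branch 2 (add T (f implies ((b or e) and (b and a)))):
    T (f implies ((b or e) and (b and a))): β-rule — branch into F f  //  T ((b or e) and (b and a)).
      branch 2.1 (add F f):
        ○ open, literals {f=false}.
      branch 2.2 (add T ((b or e) and (b and a))):
        T ((b or e) and (b and a)): α-rule — add T (b or e), T (b and a).
        T (b and a): α-rule — add T b, T a.
        T (b or e): β-rule — branch into T b  //  T e.
          branch 2.2.1 (add T b):
            ○ open, literals {a=true, b=true}.
          branch 2.2.2 (add T e):
            ○ open, literals {a=true, b=true, e=true}.
0 branches closed, 4 open.
Each open branch fixes some atoms; the unmentioned ones are free. Counting distinct full assignments: branch {d=false, f=false} (a, b, c, e) contributes 16 new; branch {f=false} (a, b, c, d, e) contributes 16 new; branch {a=true, b=true} (c, d, e, f) contributes 8 new; branch {a=true, b=true, e=true} (c, d, f) contributes 0 new. Total: 40.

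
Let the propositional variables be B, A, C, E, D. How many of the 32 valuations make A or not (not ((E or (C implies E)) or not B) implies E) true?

18

Initial set: {(A or not (not ((E or (C implies E)) or not B) implies E))}.
(A or not (not ((E or (C implies E)) or not B) implies E)): β-rule — branch into A  //  not (not ((E or (C implies E)) or not B) implies E).
  branch 1 (add A):
    ○ open, literals {A=1}.
  branch 2 (add not (not ((E or (C implies E)) or not B) implies E)):
    not (not ((E or (C implies E)) or not B) implies E): α-rule — add not ((E or (C implies E)) or not B), not E.
    not ((E or (C implies E)) or not B): α-rule — add not (E or (C implies E)), not not B.
    not (E or (C implies E)): α-rule — add not E, not (C implies E).
    not (C implies E): α-rule — add C, not E.
    ○ open, literals {B=1, C=1, E=0}.
0 branches closed, 2 open.
Each open branch fixes some atoms; the unmentioned ones are free. Counting distinct full assignments: branch {A=1} (B, C, E, D) contributes 16 new; branch {B=1, C=1, E=0} (A, D) contributes 2 new. Total: 18.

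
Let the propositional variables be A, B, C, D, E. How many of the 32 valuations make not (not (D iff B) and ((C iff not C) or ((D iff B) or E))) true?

24

Initial set: {T not (not (D iff B) and ((C iff not C) or ((D iff B) or E)))}.
T not (not (D iff B) and ((C iff not C) or ((D iff B) or E))): β-rule — branch into F not (D iff B)  //  F ((C iff not C) or ((D iff B) or E)).
  branch 1 (add F not (D iff B)):
    F not (D iff B): β-rule — branch into T D, T B  //  F D, F B.
      branch 1.1 (add T D, T B):
        ○ open, literals {B=1, D=1}.
      branch 1.2 (add F D, F B):
        ○ open, literals {B=0, D=0}.
  branch 2 (add F ((C iff not C) or ((D iff B) or E))):
    F ((C iff not C) or ((D iff B) or E)): α-rule — add F (C iff not C), F ((D iff B) or E).
    F ((D iff B) or E): α-rule — add F (D iff B), F E.
    F (C iff not C): β-rule — branch into T C, F not C  //  F C, T not C.
      branch 2.1 (add T C, F not C):
        F (D iff B): β-rule — branch into T D, F B  //  F D, T B.
          branch 2.1.1 (add T D, F B):
            ○ open, literals {B=0, C=1, D=1, E=0}.
          branch 2.1.2 (add F D, T B):
            ○ open, literals {B=1, C=1, D=0, E=0}.
      branch 2.2 (add F C, T not C):
        F (D iff B): β-rule — branch into T D, F B  //  F D, T B.
          branch 2.2.1 (add T D, F B):
            ○ open, literals {B=0, C=0, D=1, E=0}.
          branch 2.2.2 (add F D, T B):
            ○ open, literals {B=1, C=0, D=0, E=0}.
0 branches closed, 6 open.
Each open branch fixes some atoms; the unmentioned ones are free. Counting distinct full assignments: branch {B=1, D=1} (A, C, E) contributes 8 new; branch {B=0, D=0} (A, C, E) contributes 8 new; branch {B=0, C=1, D=1, E=0} (A) contributes 2 new; branch {B=1, C=1, D=0, E=0} (A) contributes 2 new; branch {B=0, C=0, D=1, E=0} (A) contributes 2 new; branch {B=1, C=0, D=0, E=0} (A) contributes 2 new. Total: 24.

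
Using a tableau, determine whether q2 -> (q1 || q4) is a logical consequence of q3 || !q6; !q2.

Initial set: {(q3 || !q6); !q2; !(q2 -> (q1 || q4))}.
!(q2 -> (q1 || q4)): α-rule — add q2, !(q1 || q4).
× closes — contains both q2 and !q2.
All 1 branch closes.
Every branch closed, so the premises entail the conclusion.

Yes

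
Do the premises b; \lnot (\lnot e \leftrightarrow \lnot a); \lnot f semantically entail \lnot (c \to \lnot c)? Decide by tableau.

Initial set: {T b; T \lnot (\lnot e \leftrightarrow \lnot a); T \lnot f; F \lnot (c \to \lnot c)}.
T \lnot (\lnot e \leftrightarrow \lnot a): β-rule — branch into T \lnot e, F \lnot a  //  F \lnot e, T \lnot a.
  branch 1 (add T \lnot e, F \lnot a):
    F \lnot (c \to \lnot c): β-rule — branch into F c  //  T \lnot c.
      branch 1.1 (add F c):
        ○ open, literals {a=1, b=1, c=0, e=0, f=0}.
      branch 1.2 (add T \lnot c):
        ○ open, literals {a=1, b=1, c=0, e=0, f=0}.
  branch 2 (add F \lnot e, T \lnot a):
    F \lnot (c \to \lnot c): β-rule — branch into F c  //  T \lnot c.
      branch 2.1 (add F c):
        ○ open, literals {a=0, b=1, c=0, e=1, f=0}.
      branch 2.2 (add T \lnot c):
        ○ open, literals {a=0, b=1, c=0, e=1, f=0}.
0 branches closed, 4 open.
An open branch gives a countermodel: a=1, b=1, c=0, e=0, f=0 (unmentioned atoms arbitrary); the premises hold there but the conclusion fails.

No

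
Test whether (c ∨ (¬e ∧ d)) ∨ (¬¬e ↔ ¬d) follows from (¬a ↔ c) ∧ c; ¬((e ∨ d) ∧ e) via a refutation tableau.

Yes

Initial set: {((¬a ↔ c) ∧ c); ¬((e ∨ d) ∧ e); ¬((c ∨ (¬e ∧ d)) ∨ (¬¬e ↔ ¬d))}.
((¬a ↔ c) ∧ c): α-rule — add (¬a ↔ c), c.
¬((c ∨ (¬e ∧ d)) ∨ (¬¬e ↔ ¬d)): α-rule — add ¬(c ∨ (¬e ∧ d)), ¬(¬¬e ↔ ¬d).
¬(c ∨ (¬e ∧ d)): α-rule — add ¬c, ¬(¬e ∧ d).
× closes — contains both c and ¬c.
All 1 branch closes.
Every branch closed, so the premises entail the conclusion.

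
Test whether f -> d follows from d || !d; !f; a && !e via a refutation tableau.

Yes

Initial set: {T (d || !d); T !f; T (a && !e); F (f -> d)}.
T (a && !e): α-rule — add T a, T !e.
F (f -> d): α-rule — add T f, F d.
× closes — contains both f and !f.
All 1 branch closes.
Every branch closed, so the premises entail the conclusion.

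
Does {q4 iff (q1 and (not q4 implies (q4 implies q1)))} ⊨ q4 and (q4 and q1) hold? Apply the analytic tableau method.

No

Initial set: {(q4 iff (q1 and (not q4 implies (q4 implies q1)))); not (q4 and (q4 and q1))}.
(q4 iff (q1 and (not q4 implies (q4 implies q1)))): β-rule — branch into q4, (q1 and (not q4 implies (q4 implies q1)))  //  not q4, not (q1 and (not q4 implies (q4 implies q1))).
  branch 1 (add q4, (q1 and (not q4 implies (q4 implies q1)))):
    (q1 and (not q4 implies (q4 implies q1))): α-rule — add q1, (not q4 implies (q4 implies q1)).
    not (q4 and (q4 and q1)): β-rule — branch into not q4  //  not (q4 and q1).
      branch 1.1 (add not q4):
        × closes — contains both q4 and not q4.
      branch 1.2 (add not (q4 and q1)):
        (not q4 implies (q4 implies q1)): β-rule — branch into not not q4  //  (q4 implies q1).
          branch 1.2.1 (add not not q4):
            not (q4 and q1): β-rule — branch into not q4  //  not q1.
              branch 1.2.1.1 (add not q4):
                × closes — contains both q4 and not q4.
              branch 1.2.1.2 (add not q1):
                × closes — contains both q1 and not q1.
          branch 1.2.2 (add (q4 implies q1)):
            not (q4 and q1): β-rule — branch into not q4  //  not q1.
              branch 1.2.2.1 (add not q4):
                × closes — contains both q4 and not q4.
              branch 1.2.2.2 (add not q1):
                × closes — contains both q1 and not q1.
  branch 2 (add not q4, not (q1 and (not q4 implies (q4 implies q1)))):
    not (q4 and (q4 and q1)): β-rule — branch into not q4  //  not (q4 and q1).
      branch 2.1 (add not q4):
        not (q1 and (not q4 implies (q4 implies q1))): β-rule — branch into not q1  //  not (not q4 implies (q4 implies q1)).
          branch 2.1.1 (add not q1):
            ○ open, literals {q1=false, q4=false}.
          branch 2.1.2 (add not (not q4 implies (q4 implies q1))):
            not (not q4 implies (q4 implies q1)): α-rule — add not q4, not (q4 implies q1).
            not (q4 implies q1): α-rule — add q4, not q1.
            × closes — contains both q4 and not q4.
      branch 2.2 (add not (q4 and q1)):
        not (q1 and (not q4 implies (q4 implies q1))): β-rule — branch into not q1  //  not (not q4 implies (q4 implies q1)).
          branch 2.2.1 (add not q1):
            not (q4 and q1): β-rule — branch into not q4  //  not q1.
              branch 2.2.1.1 (add not q4):
                ○ open, literals {q1=false, q4=false}.
              branch 2.2.1.2 (add not q1):
                ○ open, literals {q1=false, q4=false}.
          branch 2.2.2 (add not (not q4 implies (q4 implies q1))):
            not (not q4 implies (q4 implies q1)): α-rule — add not q4, not (q4 implies q1).
            not (q4 implies q1): α-rule — add q4, not q1.
            × closes — contains both q4 and not q4.
7 branches closed, 3 open.
An open branch gives a countermodel: q1=false, q4=false (unmentioned atoms arbitrary); the premises hold there but the conclusion fails.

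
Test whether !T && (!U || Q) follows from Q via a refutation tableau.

No

Initial set: {Q; !(!T && (!U || Q))}.
!(!T && (!U || Q)): β-rule — branch into !!T  //  !(!U || Q).
  branch 1 (add !!T):
    ○ open, literals {Q=1, T=1}.
  branch 2 (add !(!U || Q)):
    !(!U || Q): α-rule — add !!U, !Q.
    × closes — contains both Q and !Q.
1 branch closed, 1 open.
An open branch gives a countermodel: Q=1, T=1 (unmentioned atoms arbitrary); the premises hold there but the conclusion fails.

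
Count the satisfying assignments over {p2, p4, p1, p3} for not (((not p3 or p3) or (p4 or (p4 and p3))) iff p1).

8

Initial set: {not (((not p3 or p3) or (p4 or (p4 and p3))) iff p1)}.
not (((not p3 or p3) or (p4 or (p4 and p3))) iff p1): β-rule — branch into ((not p3 or p3) or (p4 or (p4 and p3))), not p1  //  not ((not p3 or p3) or (p4 or (p4 and p3))), p1.
  branch 1 (add ((not p3 or p3) or (p4 or (p4 and p3))), not p1):
    ((not p3 or p3) or (p4 or (p4 and p3))): β-rule — branch into (not p3 or p3)  //  (p4 or (p4 and p3)).
      branch 1.1 (add (not p3 or p3)):
        (not p3 or p3): β-rule — branch into not p3  //  p3.
          branch 1.1.1 (add not p3):
            ○ open, literals {p1=F, p3=F}.
          branch 1.1.2 (add p3):
            ○ open, literals {p1=F, p3=T}.
      branch 1.2 (add (p4 or (p4 and p3))):
        (p4 or (p4 and p3)): β-rule — branch into p4  //  (p4 and p3).
          branch 1.2.1 (add p4):
            ○ open, literals {p1=F, p4=T}.
          branch 1.2.2 (add (p4 and p3)):
            (p4 and p3): α-rule — add p4, p3.
            ○ open, literals {p1=F, p3=T, p4=T}.
  branch 2 (add not ((not p3 or p3) or (p4 or (p4 and p3))), p1):
    not ((not p3 or p3) or (p4 or (p4 and p3))): α-rule — add not (not p3 or p3), not (p4 or (p4 and p3)).
    not (not p3 or p3): α-rule — add not not p3, not p3.
    × closes — contains both p3 and not p3.
1 branch closed, 4 open.
Each open branch fixes some atoms; the unmentioned ones are free. Counting distinct full assignments: branch {p1=F, p3=F} (p2, p4) contributes 4 new; branch {p1=F, p3=T} (p2, p4) contributes 4 new; branch {p1=F, p4=T} (p2, p3) contributes 0 new; branch {p1=F, p3=T, p4=T} (p2) contributes 0 new. Total: 8.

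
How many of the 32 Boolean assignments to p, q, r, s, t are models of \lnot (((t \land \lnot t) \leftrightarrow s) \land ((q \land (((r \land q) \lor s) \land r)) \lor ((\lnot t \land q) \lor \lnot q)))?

Initial set: {\lnot (((t \land \lnot t) \leftrightarrow s) \land ((q \land (((r \land q) \lor s) \land r)) \lor ((\lnot t \land q) \lor \lnot q)))}.
\lnot (((t \land \lnot t) \leftrightarrow s) \land ((q \land (((r \land q) \lor s) \land r)) \lor ((\lnot t \land q) \lor \lnot q))): β-rule — branch into \lnot ((t \land \lnot t) \leftrightarrow s)  //  \lnot ((q \land (((r \land q) \lor s) \land r)) \lor ((\lnot t \land q) \lor \lnot q)).
  branch 1 (add \lnot ((t \land \lnot t) \leftrightarrow s)):
    \lnot ((t \land \lnot t) \leftrightarrow s): β-rule — branch into (t \land \lnot t), \lnot s  //  \lnot (t \land \lnot t), s.
      branch 1.1 (add (t \land \lnot t), \lnot s):
        (t \land \lnot t): α-rule — add t, \lnot t.
        × closes — contains both t and \lnot t.
      branch 1.2 (add \lnot (t \land \lnot t), s):
        \lnot (t \land \lnot t): β-rule — branch into \lnot t  //  \lnot \lnot t.
          branch 1.2.1 (add \lnot t):
            ○ open, literals {s=T, t=F}.
          branch 1.2.2 (add \lnot \lnot t):
            ○ open, literals {s=T, t=T}.
  branch 2 (add \lnot ((q \land (((r \land q) \lor s) \land r)) \lor ((\lnot t \land q) \lor \lnot q))):
    \lnot ((q \land (((r \land q) \lor s) \land r)) \lor ((\lnot t \land q) \lor \lnot q)): α-rule — add \lnot (q \land (((r \land q) \lor s) \land r)), \lnot ((\lnot t \land q) \lor \lnot q).
    \lnot ((\lnot t \land q) \lor \lnot q): α-rule — add \lnot (\lnot t \land q), \lnot \lnot q.
    \lnot (q \land (((r \land q) \lor s) \land r)): β-rule — branch into \lnot q  //  \lnot (((r \land q) \lor s) \land r).
      branch 2.1 (add \lnot q):
        × closes — contains both q and \lnot q.
      branch 2.2 (add \lnot (((r \land q) \lor s) \land r)):
        \lnot (\lnot t \land q): β-rule — branch into \lnot \lnot t  //  \lnot q.
          branch 2.2.1 (add \lnot \lnot t):
            \lnot (((r \land q) \lor s) \land r): β-rule — branch into \lnot ((r \land q) \lor s)  //  \lnot r.
              branch 2.2.1.1 (add \lnot ((r \land q) \lor s)):
                \lnot ((r \land q) \lor s): α-rule — add \lnot (r \land q), \lnot s.
                \lnot (r \land q): β-rule — branch into \lnot r  //  \lnot q.
                  branch 2.2.1.1.1 (add \lnot r):
                    ○ open, literals {q=T, r=F, s=F, t=T}.
                  branch 2.2.1.1.2 (add \lnot q):
                    × closes — contains both q and \lnot q.
              branch 2.2.1.2 (add \lnot r):
                ○ open, literals {q=T, r=F, t=T}.
          branch 2.2.2 (add \lnot q):
            × closes — contains both q and \lnot q.
4 branches closed, 4 open.
Each open branch fixes some atoms; the unmentioned ones are free. Counting distinct full assignments: branch {s=T, t=F} (p, q, r) contributes 8 new; branch {s=T, t=T} (p, q, r) contributes 8 new; branch {q=T, r=F, s=F, t=T} (p) contributes 2 new; branch {q=T, r=F, t=T} (p, s) contributes 0 new. Total: 18.

18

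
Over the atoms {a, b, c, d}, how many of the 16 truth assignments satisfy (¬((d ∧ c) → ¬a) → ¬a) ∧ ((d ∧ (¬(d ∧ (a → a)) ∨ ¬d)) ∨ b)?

Initial set: {T ((¬((d ∧ c) → ¬a) → ¬a) ∧ ((d ∧ (¬(d ∧ (a → a)) ∨ ¬d)) ∨ b))}.
T ((¬((d ∧ c) → ¬a) → ¬a) ∧ ((d ∧ (¬(d ∧ (a → a)) ∨ ¬d)) ∨ b)): α-rule — add T (¬((d ∧ c) → ¬a) → ¬a), T ((d ∧ (¬(d ∧ (a → a)) ∨ ¬d)) ∨ b).
T (¬((d ∧ c) → ¬a) → ¬a): β-rule — branch into F ¬((d ∧ c) → ¬a)  //  T ¬a.
  branch 1 (add F ¬((d ∧ c) → ¬a)):
    T ((d ∧ (¬(d ∧ (a → a)) ∨ ¬d)) ∨ b): β-rule — branch into T (d ∧ (¬(d ∧ (a → a)) ∨ ¬d))  //  T b.
      branch 1.1 (add T (d ∧ (¬(d ∧ (a → a)) ∨ ¬d))):
        T (d ∧ (¬(d ∧ (a → a)) ∨ ¬d)): α-rule — add T d, T (¬(d ∧ (a → a)) ∨ ¬d).
        F ¬((d ∧ c) → ¬a): β-rule — branch into F (d ∧ c)  //  T ¬a.
          branch 1.1.1 (add F (d ∧ c)):
            T (¬(d ∧ (a → a)) ∨ ¬d): β-rule — branch into T ¬(d ∧ (a → a))  //  T ¬d.
              branch 1.1.1.1 (add T ¬(d ∧ (a → a))):
                F (d ∧ c): β-rule — branch into F d  //  F c.
                  branch 1.1.1.1.1 (add F d):
                    × closes — contains both d and ¬d.
                  branch 1.1.1.1.2 (add F c):
                    T ¬(d ∧ (a → a)): β-rule — branch into F d  //  F (a → a).
                      branch 1.1.1.1.2.1 (add F d):
                        × closes — contains both d and ¬d.
                      branch 1.1.1.1.2.2 (add F (a → a)):
                        F (a → a): α-rule — add T a, F a.
                        × closes — contains both a and ¬a.
              branch 1.1.1.2 (add T ¬d):
                × closes — contains both d and ¬d.
          branch 1.1.2 (add T ¬a):
            T (¬(d ∧ (a → a)) ∨ ¬d): β-rule — branch into T ¬(d ∧ (a → a))  //  T ¬d.
              branch 1.1.2.1 (add T ¬(d ∧ (a → a))):
                T ¬(d ∧ (a → a)): β-rule — branch into F d  //  F (a → a).
                  branch 1.1.2.1.1 (add F d):
                    × closes — contains both d and ¬d.
                  branch 1.1.2.1.2 (add F (a → a)):
                    F (a → a): α-rule — add T a, F a.
                    × closes — contains both a and ¬a.
              branch 1.1.2.2 (add T ¬d):
                × closes — contains both d and ¬d.
      branch 1.2 (add T b):
        F ¬((d ∧ c) → ¬a): β-rule — branch into F (d ∧ c)  //  T ¬a.
          branch 1.2.1 (add F (d ∧ c)):
            F (d ∧ c): β-rule — branch into F d  //  F c.
              branch 1.2.1.1 (add F d):
                ○ open, literals {b=1, d=0}.
              branch 1.2.1.2 (add F c):
                ○ open, literals {b=1, c=0}.
          branch 1.2.2 (add T ¬a):
            ○ open, literals {a=0, b=1}.
  branch 2 (add T ¬a):
    T ((d ∧ (¬(d ∧ (a → a)) ∨ ¬d)) ∨ b): β-rule — branch into T (d ∧ (¬(d ∧ (a → a)) ∨ ¬d))  //  T b.
      branch 2.1 (add T (d ∧ (¬(d ∧ (a → a)) ∨ ¬d))):
        T (d ∧ (¬(d ∧ (a → a)) ∨ ¬d)): α-rule — add T d, T (¬(d ∧ (a → a)) ∨ ¬d).
        T (¬(d ∧ (a → a)) ∨ ¬d): β-rule — branch into T ¬(d ∧ (a → a))  //  T ¬d.
          branch 2.1.1 (add T ¬(d ∧ (a → a))):
            T ¬(d ∧ (a → a)): β-rule — branch into F d  //  F (a → a).
              branch 2.1.1.1 (add F d):
                × closes — contains both d and ¬d.
              branch 2.1.1.2 (add F (a → a)):
                F (a → a): α-rule — add T a, F a.
                × closes — contains both a and ¬a.
          branch 2.1.2 (add T ¬d):
            × closes — contains both d and ¬d.
      branch 2.2 (add T b):
        ○ open, literals {a=0, b=1}.
10 branches closed, 4 open.
Each open branch fixes some atoms; the unmentioned ones are free. Counting distinct full assignments: branch {b=1, d=0} (a, c) contributes 4 new; branch {b=1, c=0} (a, d) contributes 2 new; branch {a=0, b=1} (c, d) contributes 1 new; branch {a=0, b=1} (c, d) contributes 0 new. Total: 7.

7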